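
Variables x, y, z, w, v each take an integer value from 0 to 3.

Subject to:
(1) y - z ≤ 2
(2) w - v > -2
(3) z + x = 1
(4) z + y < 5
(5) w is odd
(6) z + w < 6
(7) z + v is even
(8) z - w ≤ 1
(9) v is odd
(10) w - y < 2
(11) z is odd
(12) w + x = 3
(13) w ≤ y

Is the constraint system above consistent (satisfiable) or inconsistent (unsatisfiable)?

Satisfiable

One satisfying assignment is x = 0, y = 3, z = 1, w = 3, v = 3.
For the less obvious constraints — constraint 1: y - z = 2; constraint 2: w - v = 0 — and the others hold by inspection.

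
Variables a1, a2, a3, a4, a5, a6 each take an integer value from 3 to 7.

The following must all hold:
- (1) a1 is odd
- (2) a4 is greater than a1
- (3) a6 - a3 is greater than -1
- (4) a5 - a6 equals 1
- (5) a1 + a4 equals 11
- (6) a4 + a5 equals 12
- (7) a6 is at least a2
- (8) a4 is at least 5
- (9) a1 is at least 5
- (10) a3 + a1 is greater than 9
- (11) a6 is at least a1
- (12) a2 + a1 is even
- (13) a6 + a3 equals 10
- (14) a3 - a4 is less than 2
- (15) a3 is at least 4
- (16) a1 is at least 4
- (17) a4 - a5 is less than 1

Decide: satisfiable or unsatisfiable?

Try a1 = 5, a2 = 5, a3 = 5, a4 = 6, a5 = 6, a6 = 5.
Check constraint 3: a6 - a3 = 0; constraint 4: a5 - a6 = 1; constraint 5: a1 + a4 = 11. The remaining constraints are straightforward to verify.

Satisfiable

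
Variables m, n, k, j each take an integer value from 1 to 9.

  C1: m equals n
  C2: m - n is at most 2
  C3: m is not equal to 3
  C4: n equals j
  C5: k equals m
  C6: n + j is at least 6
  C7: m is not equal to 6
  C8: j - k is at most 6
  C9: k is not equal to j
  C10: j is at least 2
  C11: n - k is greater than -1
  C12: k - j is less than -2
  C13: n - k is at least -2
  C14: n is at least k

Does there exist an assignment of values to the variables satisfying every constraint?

From constraints 1, 4, and 5, k = m = n = j, so k = j. But constraint 9 says k ≠ j. Contradiction.

Unsatisfiable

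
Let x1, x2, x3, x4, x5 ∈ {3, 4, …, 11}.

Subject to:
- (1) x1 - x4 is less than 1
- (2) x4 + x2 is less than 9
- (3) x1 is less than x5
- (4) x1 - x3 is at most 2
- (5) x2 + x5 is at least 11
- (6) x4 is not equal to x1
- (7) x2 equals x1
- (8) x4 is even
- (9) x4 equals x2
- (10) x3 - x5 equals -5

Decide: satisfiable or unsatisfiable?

From constraints 7 and 9, x4 = x2 = x1, so x4 = x1. But constraint 6 says x4 ≠ x1. Contradiction.

Unsatisfiable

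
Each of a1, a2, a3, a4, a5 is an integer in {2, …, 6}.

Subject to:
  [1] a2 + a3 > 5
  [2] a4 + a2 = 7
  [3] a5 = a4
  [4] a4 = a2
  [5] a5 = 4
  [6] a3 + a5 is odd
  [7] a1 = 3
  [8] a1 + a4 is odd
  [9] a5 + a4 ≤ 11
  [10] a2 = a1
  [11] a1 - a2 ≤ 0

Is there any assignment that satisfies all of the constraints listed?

Constraint 5 fixes a5 = 4 and constraint 7 fixes a1 = 3. Constraints 3, 4, and 10 give a5 = a4 = a2 = a1, so a5 = a1. But 4 ≠ 3 — contradiction.

Unsatisfiable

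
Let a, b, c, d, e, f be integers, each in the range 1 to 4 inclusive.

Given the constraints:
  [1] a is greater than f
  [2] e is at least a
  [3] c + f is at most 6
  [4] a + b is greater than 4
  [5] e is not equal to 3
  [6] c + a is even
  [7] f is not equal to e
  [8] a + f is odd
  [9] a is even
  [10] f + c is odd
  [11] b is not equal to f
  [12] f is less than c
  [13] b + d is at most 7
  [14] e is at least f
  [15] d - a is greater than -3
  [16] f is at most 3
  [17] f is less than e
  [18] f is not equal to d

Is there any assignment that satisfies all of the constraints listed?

Satisfiable

The assignment a = 4, b = 2, c = 4, d = 3, e = 4, f = 1 works:
  constraint 3 holds since c + f = 5.
  constraint 4 holds since a + b = 6.
The rest check out directly.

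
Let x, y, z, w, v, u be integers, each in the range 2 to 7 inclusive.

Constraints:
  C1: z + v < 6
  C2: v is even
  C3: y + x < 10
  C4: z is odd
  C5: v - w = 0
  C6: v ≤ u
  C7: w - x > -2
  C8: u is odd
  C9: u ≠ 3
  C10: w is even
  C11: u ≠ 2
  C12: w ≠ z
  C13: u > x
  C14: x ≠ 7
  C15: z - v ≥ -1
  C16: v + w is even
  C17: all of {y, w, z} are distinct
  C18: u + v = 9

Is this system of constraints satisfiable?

Satisfiable

Setting (x, y, z, w, v, u) = (2, 7, 3, 2, 2, 7) satisfies everything: constraint 1: z + v = 5; constraint 3: y + x = 9, and the others follow.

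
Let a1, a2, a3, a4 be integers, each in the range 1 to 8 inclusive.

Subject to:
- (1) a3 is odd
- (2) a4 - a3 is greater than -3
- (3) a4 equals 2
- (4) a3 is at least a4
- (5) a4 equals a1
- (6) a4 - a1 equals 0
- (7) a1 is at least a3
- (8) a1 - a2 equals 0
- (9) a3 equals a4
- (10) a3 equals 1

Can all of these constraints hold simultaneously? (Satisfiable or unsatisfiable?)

Constraint 10 fixes a3 = 1 and constraint 3 fixes a4 = 2, but constraint 9 requires a3 = a4. Since 1 ≠ 2, contradiction.

Unsatisfiable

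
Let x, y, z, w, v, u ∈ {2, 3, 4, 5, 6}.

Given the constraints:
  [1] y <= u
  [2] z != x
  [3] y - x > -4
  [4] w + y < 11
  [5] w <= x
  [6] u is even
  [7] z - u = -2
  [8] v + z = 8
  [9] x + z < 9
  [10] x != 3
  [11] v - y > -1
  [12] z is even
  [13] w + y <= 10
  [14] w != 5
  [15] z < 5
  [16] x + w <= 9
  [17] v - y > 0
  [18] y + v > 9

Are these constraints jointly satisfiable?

Satisfiable

Take x = 5, y = 4, z = 2, w = 4, v = 6, u = 4. Then constraint 3: y - x = -1; constraint 4: w + y = 8, and every other listed constraint is also met.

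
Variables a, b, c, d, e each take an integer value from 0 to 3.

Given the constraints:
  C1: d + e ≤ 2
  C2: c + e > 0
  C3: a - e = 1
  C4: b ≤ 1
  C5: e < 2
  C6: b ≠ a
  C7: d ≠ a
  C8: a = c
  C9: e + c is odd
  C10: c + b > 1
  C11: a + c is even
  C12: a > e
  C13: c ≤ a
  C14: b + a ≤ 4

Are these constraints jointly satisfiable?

Setting (a, b, c, d, e) = (2, 1, 2, 1, 1) satisfies everything: constraint 1: d + e = 2; constraint 2: c + e = 3, and the others follow.

Satisfiable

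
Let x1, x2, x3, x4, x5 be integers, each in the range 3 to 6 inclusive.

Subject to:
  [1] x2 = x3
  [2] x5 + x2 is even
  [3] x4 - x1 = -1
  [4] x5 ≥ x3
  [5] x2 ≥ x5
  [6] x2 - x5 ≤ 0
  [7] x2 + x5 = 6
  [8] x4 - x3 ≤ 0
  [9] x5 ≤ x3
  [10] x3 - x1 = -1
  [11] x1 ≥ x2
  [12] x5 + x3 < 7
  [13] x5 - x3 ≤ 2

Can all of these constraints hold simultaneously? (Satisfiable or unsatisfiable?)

Try x1 = 4, x2 = 3, x3 = 3, x4 = 3, x5 = 3.
Check constraint 3: x4 - x1 = -1; constraint 6: x2 - x5 = 0. The remaining constraints are straightforward to verify.

Satisfiable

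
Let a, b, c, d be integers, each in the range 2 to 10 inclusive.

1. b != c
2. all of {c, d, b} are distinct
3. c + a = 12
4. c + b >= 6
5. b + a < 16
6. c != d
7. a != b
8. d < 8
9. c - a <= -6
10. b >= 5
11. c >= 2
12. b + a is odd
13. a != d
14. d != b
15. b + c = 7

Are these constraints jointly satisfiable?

The assignment a = 10, b = 5, c = 2, d = 3 works:
  constraint 3 holds since c + a = 12.
  constraint 4 holds since c + b = 7.
  constraint 5 holds since b + a = 15.
The rest check out directly.

Satisfiable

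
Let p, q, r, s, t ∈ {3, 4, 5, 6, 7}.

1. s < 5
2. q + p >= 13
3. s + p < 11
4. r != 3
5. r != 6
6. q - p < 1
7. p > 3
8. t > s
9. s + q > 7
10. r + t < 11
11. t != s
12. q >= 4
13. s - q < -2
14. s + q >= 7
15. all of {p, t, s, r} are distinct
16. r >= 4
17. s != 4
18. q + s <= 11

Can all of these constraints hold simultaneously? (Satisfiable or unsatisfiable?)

Satisfiable

Try p = 7, q = 7, r = 5, s = 3, t = 4.
Check constraint 2: q + p = 14; constraint 3: s + p = 10. The remaining constraints are straightforward to verify.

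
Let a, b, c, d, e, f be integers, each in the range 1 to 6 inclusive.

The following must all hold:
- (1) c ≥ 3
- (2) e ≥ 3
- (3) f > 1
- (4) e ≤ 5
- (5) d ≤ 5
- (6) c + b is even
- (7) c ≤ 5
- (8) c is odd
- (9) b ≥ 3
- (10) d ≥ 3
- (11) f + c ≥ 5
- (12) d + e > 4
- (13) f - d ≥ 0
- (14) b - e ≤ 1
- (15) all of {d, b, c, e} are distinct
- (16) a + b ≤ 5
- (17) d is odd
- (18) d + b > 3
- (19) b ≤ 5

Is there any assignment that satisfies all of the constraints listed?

Constraints 1, 2, 4, 5, 7, 9, 10, and 19 confine each of d, b, c, e to the 3 values {3, …, 5}.
Constraint 15 requires all 4 of them to be distinct, but only 3 values are available — impossible by the pigeonhole principle.

Unsatisfiable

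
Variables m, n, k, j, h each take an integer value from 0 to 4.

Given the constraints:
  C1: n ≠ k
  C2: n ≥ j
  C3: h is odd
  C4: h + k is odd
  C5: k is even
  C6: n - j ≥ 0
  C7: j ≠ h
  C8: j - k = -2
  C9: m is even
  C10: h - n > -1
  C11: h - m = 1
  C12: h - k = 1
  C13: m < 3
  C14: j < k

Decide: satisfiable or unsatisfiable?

Take m = 2, n = 1, k = 2, j = 0, h = 3. Then constraint 6: n - j = 1; constraint 8: j - k = -2, and every other listed constraint is also met.

Satisfiable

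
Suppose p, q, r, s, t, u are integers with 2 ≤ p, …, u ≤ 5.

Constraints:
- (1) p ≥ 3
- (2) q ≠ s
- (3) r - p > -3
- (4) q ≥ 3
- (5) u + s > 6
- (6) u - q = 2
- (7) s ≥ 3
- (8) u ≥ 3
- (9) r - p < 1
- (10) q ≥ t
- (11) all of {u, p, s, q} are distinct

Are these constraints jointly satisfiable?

Constraints 1, 4, 7, and 8 confine each of u, p, s, q to the 3 values {3, …, 5} (the domain already gives each ≤ 5).
Constraint 11 requires all 4 of them to be distinct, but only 3 values are available — impossible by the pigeonhole principle.

Unsatisfiable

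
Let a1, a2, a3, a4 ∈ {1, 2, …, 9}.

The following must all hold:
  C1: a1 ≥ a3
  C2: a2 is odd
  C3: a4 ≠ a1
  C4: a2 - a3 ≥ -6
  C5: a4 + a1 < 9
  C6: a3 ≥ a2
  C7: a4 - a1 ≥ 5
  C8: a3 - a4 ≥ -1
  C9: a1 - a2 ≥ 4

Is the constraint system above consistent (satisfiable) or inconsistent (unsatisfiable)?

Unsatisfiable

Constraints 4, 7, 8, and 9 give a2 − a3 ≥ -6, a3 − a4 ≥ -1, a4 − a1 ≥ 5, a1 − a2 ≥ 4.
Adding all 4 inequalities: the left sides telescope to 0, and the right sides sum to (-6) + (-1) + 5 + 4 = 2. So 0 ≥ 2, which is false.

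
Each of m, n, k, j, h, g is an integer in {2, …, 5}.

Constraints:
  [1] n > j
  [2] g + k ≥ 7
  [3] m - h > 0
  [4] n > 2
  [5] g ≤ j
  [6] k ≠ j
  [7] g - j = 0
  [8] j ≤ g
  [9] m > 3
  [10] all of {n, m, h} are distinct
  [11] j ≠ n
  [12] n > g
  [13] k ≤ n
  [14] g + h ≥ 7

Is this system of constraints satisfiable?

Take m = 4, n = 5, k = 3, j = 4, h = 3, g = 4. Then constraint 2: g + k = 7; constraint 3: m - h = 1, and every other listed constraint is also met.

Satisfiable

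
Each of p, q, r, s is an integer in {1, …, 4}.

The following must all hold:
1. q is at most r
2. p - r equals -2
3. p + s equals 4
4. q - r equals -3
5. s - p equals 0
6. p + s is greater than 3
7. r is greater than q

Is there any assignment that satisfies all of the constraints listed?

One satisfying assignment is p = 2, q = 1, r = 4, s = 2.
For the less obvious constraints — constraint 2: p - r = -2; constraint 3: p + s = 4 — and the others hold by inspection.

Satisfiable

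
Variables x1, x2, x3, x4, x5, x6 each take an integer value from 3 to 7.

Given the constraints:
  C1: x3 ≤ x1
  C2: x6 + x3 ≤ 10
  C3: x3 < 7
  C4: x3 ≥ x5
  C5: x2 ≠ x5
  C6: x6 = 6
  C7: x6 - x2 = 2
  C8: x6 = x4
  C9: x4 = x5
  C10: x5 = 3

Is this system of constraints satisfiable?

Constraint 6 fixes x6 = 6 and constraint 10 fixes x5 = 3. Constraints 8 and 9 give x6 = x4 = x5, so x6 = x5. But 6 ≠ 3 — contradiction.

Unsatisfiable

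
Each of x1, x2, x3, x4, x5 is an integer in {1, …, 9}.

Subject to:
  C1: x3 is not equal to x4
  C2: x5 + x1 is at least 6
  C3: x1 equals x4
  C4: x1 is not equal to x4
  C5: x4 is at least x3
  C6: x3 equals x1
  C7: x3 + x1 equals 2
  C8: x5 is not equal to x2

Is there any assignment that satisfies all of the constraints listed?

From constraints 3 and 6, x3 = x1 = x4, so x3 = x4. But constraint 1 says x3 ≠ x4. Contradiction.

Unsatisfiable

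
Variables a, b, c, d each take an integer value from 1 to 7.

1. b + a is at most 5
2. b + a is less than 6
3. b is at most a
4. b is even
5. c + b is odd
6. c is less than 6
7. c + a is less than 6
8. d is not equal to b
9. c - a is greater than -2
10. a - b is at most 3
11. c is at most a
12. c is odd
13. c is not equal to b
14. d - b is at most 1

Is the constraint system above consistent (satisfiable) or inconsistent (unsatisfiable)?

Setting (a, b, c, d) = (2, 2, 1, 1) satisfies everything: constraint 1: b + a = 4; constraint 2: b + a = 4, and the others follow.

Satisfiable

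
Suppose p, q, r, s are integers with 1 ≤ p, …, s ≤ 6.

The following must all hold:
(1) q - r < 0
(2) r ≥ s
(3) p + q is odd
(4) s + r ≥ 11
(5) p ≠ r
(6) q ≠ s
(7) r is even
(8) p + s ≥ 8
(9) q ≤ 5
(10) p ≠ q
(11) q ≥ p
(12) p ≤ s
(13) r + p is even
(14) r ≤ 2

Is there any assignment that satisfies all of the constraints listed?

From constraints 9 and 11: p ≤ q ≤ 5. From constraints 2 and 14: s ≤ r ≤ 2. Hence p + s ≤ 7. But constraint 8 requires p + s ≥ 8, and 8 > 7. Contradiction.

Unsatisfiable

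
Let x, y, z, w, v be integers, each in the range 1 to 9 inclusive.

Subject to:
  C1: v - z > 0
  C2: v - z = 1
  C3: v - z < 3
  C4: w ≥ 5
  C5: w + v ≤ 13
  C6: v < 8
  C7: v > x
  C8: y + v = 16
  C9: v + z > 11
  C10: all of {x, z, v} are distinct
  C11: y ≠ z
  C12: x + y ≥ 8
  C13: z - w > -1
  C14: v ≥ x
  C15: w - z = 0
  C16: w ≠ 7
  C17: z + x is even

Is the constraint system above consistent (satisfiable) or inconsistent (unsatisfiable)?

Satisfiable

Take x = 2, y = 9, z = 6, w = 6, v = 7. Then constraint 1: v - z = 1; constraint 2: v - z = 1; constraint 3: v - z = 1, and every other listed constraint is also met.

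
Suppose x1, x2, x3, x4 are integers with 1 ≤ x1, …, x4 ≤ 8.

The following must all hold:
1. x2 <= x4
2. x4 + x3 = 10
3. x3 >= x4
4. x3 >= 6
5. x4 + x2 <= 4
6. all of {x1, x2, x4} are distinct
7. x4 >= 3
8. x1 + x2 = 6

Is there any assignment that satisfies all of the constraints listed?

Satisfiable

The assignment x1 = 5, x2 = 1, x3 = 7, x4 = 3 works:
  constraint 2 holds since x4 + x3 = 10.
  constraint 5 holds since x4 + x2 = 4.
The rest check out directly.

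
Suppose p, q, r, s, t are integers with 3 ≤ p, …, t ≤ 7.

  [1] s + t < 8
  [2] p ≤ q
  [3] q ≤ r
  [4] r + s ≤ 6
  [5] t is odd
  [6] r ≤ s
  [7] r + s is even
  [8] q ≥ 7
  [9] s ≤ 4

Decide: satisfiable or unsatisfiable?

From constraints 3 and 8: r ≥ q and q ≥ 7, so r ≥ 7. From constraints 6 and 9: r ≤ s and s ≤ 4, so r ≤ 4. But 4 < 7, so no value of r works.

Unsatisfiable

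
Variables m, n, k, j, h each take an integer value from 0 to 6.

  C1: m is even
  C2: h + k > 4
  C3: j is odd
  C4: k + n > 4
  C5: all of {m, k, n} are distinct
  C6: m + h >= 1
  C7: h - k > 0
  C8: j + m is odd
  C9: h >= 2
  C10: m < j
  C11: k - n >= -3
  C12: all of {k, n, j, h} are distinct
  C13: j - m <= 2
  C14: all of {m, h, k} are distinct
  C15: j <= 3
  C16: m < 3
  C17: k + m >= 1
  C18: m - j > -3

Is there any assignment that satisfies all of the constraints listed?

Satisfiable

Setting (m, n, k, j, h) = (0, 5, 2, 1, 4) satisfies everything: constraint 2: h + k = 6; constraint 4: k + n = 7; constraint 6: m + h = 4, and the others follow.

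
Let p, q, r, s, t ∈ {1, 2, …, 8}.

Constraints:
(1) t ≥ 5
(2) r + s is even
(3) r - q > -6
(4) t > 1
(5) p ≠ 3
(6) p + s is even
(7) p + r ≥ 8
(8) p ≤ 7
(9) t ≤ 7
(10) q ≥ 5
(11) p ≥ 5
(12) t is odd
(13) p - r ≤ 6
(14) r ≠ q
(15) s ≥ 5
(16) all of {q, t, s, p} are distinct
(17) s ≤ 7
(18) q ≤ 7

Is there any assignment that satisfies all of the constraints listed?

Unsatisfiable

Constraints 1, 8, 9, 10, 11, 15, 17, and 18 confine each of q, t, s, p to the 3 values {5, …, 7}.
Constraint 16 requires all 4 of them to be distinct, but only 3 values are available — impossible by the pigeonhole principle.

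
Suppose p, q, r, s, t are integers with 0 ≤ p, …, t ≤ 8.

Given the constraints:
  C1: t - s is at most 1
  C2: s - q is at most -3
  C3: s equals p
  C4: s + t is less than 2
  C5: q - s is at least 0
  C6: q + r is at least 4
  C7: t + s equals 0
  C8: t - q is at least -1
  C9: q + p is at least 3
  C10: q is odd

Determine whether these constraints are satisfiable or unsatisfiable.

Constraints 1, 2, and 8 give t − q ≥ -1, q − s ≥ 3, s − t ≥ -1.
Adding all 3 inequalities: the left sides telescope to 0, and the right sides sum to (-1) + 3 + (-1) = 1. So 0 ≥ 1, which is false.

Unsatisfiable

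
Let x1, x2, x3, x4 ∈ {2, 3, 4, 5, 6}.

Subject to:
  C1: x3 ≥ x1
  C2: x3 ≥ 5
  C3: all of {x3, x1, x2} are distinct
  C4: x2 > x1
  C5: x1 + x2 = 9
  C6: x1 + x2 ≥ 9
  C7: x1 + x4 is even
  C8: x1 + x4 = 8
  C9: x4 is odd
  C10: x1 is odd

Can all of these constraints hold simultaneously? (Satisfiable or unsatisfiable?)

Satisfiable

Take x1 = 3, x2 = 6, x3 = 5, x4 = 5. Then constraint 5: x1 + x2 = 9; constraint 6: x1 + x2 = 9, and every other listed constraint is also met.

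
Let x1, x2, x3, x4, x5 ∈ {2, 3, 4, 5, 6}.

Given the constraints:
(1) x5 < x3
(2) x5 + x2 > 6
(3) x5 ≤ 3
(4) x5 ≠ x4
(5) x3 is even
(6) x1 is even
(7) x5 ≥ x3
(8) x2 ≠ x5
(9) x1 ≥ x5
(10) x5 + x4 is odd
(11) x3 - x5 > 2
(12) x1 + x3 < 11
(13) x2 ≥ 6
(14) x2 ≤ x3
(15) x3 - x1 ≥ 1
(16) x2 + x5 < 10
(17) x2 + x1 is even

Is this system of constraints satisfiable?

Unsatisfiable

From constraints 13 and 14: x3 ≥ x2 and x2 ≥ 6, so x3 ≥ 6. From constraints 3 and 7: x3 ≤ x5 and x5 ≤ 3, so x3 ≤ 3. But 3 < 6, so no value of x3 works.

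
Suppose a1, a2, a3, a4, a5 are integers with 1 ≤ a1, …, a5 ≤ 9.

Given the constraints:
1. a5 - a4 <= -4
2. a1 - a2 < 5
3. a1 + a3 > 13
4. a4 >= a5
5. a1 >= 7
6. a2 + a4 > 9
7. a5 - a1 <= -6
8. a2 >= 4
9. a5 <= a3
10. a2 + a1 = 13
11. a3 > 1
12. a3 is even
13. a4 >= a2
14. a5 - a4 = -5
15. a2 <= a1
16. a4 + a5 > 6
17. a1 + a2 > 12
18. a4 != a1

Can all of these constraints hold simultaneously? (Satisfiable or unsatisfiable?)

Satisfiable

One satisfying assignment is a1 = 8, a2 = 5, a3 = 6, a4 = 7, a5 = 2.
For the less obvious constraints — constraint 1: a5 - a4 = -5; constraint 2: a1 - a2 = 3 — and the others hold by inspection.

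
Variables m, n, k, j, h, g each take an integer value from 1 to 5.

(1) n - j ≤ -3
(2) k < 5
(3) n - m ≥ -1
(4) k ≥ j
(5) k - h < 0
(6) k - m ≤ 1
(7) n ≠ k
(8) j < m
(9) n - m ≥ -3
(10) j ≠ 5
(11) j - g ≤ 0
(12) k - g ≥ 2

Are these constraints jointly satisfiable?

Constraints 1, 6, 9, 11, and 12 give j − n ≥ 3, n − m ≥ -3, m − k ≥ -1, k − g ≥ 2, g − j ≥ 0.
Adding all 5 inequalities: the left sides telescope to 0, and the right sides sum to 3 + (-3) + (-1) + 2 + 0 = 1. So 0 ≥ 1, which is false.

Unsatisfiable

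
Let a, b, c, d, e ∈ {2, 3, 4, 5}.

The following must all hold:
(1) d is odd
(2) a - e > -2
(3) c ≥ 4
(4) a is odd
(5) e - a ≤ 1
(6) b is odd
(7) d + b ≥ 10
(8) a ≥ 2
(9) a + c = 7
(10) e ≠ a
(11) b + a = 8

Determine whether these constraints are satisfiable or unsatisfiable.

Satisfiable

Try a = 3, b = 5, c = 4, d = 5, e = 4.
Check constraint 2: a - e = -1; constraint 5: e - a = 1; constraint 7: d + b = 10. The remaining constraints are straightforward to verify.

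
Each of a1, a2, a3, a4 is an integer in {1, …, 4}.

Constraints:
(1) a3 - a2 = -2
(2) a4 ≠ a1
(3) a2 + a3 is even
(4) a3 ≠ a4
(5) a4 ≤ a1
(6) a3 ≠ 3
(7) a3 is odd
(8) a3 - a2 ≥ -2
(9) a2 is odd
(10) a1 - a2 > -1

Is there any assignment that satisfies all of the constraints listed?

Satisfiable

Try a1 = 4, a2 = 3, a3 = 1, a4 = 3.
Check constraint 1: a3 - a2 = -2; constraint 8: a3 - a2 = -2. The remaining constraints are straightforward to verify.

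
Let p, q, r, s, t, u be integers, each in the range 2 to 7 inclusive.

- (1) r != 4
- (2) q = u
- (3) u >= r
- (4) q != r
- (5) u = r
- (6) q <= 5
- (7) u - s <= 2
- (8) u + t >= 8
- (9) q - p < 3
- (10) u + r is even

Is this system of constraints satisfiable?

From constraints 2 and 5, q = u = r, so q = r. But constraint 4 says q ≠ r. Contradiction.

Unsatisfiable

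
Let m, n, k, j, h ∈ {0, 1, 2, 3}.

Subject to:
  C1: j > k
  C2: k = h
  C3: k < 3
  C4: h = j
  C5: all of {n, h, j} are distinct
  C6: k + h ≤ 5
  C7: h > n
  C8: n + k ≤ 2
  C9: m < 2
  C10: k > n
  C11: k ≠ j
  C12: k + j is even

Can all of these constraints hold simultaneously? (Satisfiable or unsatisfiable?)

Unsatisfiable

From constraints 2 and 4, k = h = j, so k = j. But constraint 11 says k ≠ j. Contradiction.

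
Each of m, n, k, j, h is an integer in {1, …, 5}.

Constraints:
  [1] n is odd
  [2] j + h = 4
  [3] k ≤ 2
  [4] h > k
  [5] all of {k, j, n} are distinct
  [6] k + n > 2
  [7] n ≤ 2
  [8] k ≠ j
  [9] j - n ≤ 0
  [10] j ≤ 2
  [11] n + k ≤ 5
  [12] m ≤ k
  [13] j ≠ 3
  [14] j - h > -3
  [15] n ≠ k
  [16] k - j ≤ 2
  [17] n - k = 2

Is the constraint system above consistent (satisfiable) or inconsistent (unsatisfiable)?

Constraints 3, 7, and 10 confine each of k, j, n to the 2 values {1, 2} (the domain already gives each ≥ 1).
Constraint 5 requires all 3 of them to be distinct, but only 2 values are available — impossible by the pigeonhole principle.

Unsatisfiable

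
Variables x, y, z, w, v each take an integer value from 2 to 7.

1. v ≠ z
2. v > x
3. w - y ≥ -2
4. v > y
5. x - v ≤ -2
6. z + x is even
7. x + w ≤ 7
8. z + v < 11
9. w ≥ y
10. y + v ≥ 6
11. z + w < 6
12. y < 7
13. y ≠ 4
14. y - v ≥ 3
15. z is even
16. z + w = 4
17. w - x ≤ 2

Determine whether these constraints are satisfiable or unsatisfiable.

Unsatisfiable

Constraints 3, 5, 14, and 17 give x − w ≥ -2, w − y ≥ -2, y − v ≥ 3, v − x ≥ 2.
Adding all 4 inequalities: the left sides telescope to 0, and the right sides sum to (-2) + (-2) + 3 + 2 = 1. So 0 ≥ 1, which is false.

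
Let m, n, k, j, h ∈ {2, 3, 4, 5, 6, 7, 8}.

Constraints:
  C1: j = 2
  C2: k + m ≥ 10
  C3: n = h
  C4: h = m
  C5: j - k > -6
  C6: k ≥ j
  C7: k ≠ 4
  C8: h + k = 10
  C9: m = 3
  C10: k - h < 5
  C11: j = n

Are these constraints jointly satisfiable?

Unsatisfiable

Constraint 1 fixes j = 2 and constraint 9 fixes m = 3. Constraints 3, 4, and 11 give j = n = h = m, so j = m. But 2 ≠ 3 — contradiction.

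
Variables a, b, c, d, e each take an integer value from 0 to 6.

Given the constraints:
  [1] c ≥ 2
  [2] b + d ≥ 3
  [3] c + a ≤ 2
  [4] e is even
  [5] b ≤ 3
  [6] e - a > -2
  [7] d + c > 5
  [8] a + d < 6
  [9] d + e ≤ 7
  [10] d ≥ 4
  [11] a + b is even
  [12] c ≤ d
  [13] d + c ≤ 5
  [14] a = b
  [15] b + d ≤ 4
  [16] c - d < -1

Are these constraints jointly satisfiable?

Unsatisfiable

From constraint 10: d ≥ 4. From constraint 1: c ≥ 2. Hence d + c ≥ 6. But constraint 13 requires d + c ≤ 5, and 5 < 6. Contradiction.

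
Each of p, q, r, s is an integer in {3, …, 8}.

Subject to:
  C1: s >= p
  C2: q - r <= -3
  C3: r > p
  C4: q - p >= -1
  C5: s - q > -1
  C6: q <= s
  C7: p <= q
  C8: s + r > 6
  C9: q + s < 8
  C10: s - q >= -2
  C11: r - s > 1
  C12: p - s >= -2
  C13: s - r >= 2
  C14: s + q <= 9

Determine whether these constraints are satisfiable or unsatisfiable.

Constraints 2, 4, 12, and 13 give s − r ≥ 2, r − q ≥ 3, q − p ≥ -1, p − s ≥ -2.
Adding all 4 inequalities: the left sides telescope to 0, and the right sides sum to 2 + 3 + (-1) + (-2) = 2. So 0 ≥ 2, which is false.

Unsatisfiable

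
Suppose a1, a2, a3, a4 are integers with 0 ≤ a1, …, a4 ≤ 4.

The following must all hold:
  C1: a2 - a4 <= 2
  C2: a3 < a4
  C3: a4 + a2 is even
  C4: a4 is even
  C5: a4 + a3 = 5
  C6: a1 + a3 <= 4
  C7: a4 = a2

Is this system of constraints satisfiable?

Satisfiable

Take a1 = 1, a2 = 4, a3 = 1, a4 = 4. Then constraint 1: a2 - a4 = 0; constraint 5: a4 + a3 = 5, and every other listed constraint is also met.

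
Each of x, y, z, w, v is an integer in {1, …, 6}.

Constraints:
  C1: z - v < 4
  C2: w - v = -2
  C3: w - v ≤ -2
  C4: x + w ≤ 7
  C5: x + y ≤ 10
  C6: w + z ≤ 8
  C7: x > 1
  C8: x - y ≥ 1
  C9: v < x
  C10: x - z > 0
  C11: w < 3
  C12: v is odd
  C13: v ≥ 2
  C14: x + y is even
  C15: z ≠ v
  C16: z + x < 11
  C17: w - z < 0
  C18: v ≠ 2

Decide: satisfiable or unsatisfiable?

The assignment x = 6, y = 2, z = 4, w = 1, v = 3 works:
  constraint 1 holds since z - v = 1.
  constraint 2 holds since w - v = -2.
The rest check out directly.

Satisfiable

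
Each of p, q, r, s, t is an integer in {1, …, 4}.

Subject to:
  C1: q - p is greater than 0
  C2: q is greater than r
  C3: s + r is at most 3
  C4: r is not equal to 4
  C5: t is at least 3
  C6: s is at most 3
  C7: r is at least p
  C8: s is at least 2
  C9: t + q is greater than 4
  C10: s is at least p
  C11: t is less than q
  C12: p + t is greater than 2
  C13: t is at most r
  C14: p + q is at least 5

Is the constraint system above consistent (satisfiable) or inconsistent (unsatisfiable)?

Unsatisfiable

From constraint 8: s ≥ 2. From constraints 5 and 13: r ≥ t ≥ 3. Hence s + r ≥ 5. But constraint 3 requires s + r ≤ 3, and 3 < 5. Contradiction.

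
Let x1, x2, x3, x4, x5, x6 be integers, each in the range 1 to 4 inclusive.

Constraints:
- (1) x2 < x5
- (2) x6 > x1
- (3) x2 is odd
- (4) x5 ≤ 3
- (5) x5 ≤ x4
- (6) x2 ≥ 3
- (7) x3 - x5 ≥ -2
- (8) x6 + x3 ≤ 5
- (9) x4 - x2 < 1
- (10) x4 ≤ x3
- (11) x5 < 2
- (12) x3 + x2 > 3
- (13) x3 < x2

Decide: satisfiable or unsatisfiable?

Unsatisfiable

Constraints 1, 5, 10, and 13 give x4 ≤ x3, x3 < x2, x2 < x5, x5 ≤ x4. Chaining: x4 ≤ x3 < x2 < x5 ≤ x4, which forces x4 < x4 — impossible.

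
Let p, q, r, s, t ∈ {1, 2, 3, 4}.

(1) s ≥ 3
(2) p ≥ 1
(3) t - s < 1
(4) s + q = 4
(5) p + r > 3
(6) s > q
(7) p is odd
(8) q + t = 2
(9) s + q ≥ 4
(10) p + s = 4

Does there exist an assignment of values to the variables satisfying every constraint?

Satisfiable

The assignment p = 1, q = 1, r = 3, s = 3, t = 1 works:
  constraint 3 holds since t - s = -2.
  constraint 4 holds since s + q = 4.
The rest check out directly.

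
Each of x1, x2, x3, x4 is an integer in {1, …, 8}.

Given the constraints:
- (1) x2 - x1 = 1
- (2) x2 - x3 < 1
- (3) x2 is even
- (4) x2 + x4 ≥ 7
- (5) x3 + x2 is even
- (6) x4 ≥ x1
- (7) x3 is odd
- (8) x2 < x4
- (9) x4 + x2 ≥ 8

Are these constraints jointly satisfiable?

Constraint 7 makes x3 odd and constraint 3 makes x2 even, so x3 + x2 must be odd. Constraint 5 says x3 + x2 is even — contradiction.

Unsatisfiable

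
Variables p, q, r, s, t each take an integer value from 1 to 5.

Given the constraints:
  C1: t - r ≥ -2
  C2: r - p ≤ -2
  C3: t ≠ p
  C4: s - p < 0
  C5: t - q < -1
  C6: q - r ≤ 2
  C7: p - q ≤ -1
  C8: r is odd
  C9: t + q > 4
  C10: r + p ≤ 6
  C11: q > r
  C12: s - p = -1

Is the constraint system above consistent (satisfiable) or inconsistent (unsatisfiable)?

Constraints 2, 6, and 7 give p − r ≥ 2, r − q ≥ -2, q − p ≥ 1.
Adding all 3 inequalities: the left sides telescope to 0, and the right sides sum to 2 + (-2) + 1 = 1. So 0 ≥ 1, which is false.

Unsatisfiable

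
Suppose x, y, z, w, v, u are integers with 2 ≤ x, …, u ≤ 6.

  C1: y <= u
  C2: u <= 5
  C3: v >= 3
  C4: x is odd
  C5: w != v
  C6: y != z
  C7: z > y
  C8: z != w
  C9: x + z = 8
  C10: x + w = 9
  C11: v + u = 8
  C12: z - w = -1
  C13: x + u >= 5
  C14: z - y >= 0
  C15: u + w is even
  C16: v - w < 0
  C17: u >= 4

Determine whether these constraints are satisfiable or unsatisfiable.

Take x = 3, y = 2, z = 5, w = 6, v = 4, u = 4. Then constraint 9: x + z = 8; constraint 10: x + w = 9, and every other listed constraint is also met.

Satisfiable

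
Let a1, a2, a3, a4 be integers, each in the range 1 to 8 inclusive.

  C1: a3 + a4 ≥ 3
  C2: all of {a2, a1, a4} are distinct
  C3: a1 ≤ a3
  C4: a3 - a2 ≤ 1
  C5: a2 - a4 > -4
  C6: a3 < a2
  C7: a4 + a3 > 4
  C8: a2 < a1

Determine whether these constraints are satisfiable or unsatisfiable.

Constraints 3, 6, and 8 give a3 < a2, a2 < a1, a1 ≤ a3. Chaining: a3 < a2 < a1 ≤ a3, which forces a3 < a3 — impossible.

Unsatisfiable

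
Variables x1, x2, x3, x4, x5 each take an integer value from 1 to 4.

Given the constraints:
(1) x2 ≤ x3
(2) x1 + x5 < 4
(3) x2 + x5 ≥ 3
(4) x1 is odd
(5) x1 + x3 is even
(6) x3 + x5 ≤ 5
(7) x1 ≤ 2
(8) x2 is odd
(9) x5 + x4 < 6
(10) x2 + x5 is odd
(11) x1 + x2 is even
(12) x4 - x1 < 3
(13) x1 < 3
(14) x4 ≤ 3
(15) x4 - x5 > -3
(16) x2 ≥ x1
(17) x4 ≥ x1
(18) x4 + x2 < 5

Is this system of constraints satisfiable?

Satisfiable

One satisfying assignment is x1 = 1, x2 = 1, x3 = 3, x4 = 2, x5 = 2.
For the less obvious constraints — constraint 2: x1 + x5 = 3; constraint 3: x2 + x5 = 3; constraint 6: x3 + x5 = 5 — and the others hold by inspection.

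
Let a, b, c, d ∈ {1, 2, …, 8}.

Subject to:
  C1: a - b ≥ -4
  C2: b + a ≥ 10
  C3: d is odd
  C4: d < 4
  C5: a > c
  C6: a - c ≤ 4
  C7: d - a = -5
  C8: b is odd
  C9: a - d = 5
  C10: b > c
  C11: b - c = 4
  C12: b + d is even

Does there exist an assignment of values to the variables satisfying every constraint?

Take a = 6, b = 7, c = 3, d = 1. Then constraint 1: a - b = -1; constraint 2: b + a = 13; constraint 6: a - c = 3, and every other listed constraint is also met.

Satisfiable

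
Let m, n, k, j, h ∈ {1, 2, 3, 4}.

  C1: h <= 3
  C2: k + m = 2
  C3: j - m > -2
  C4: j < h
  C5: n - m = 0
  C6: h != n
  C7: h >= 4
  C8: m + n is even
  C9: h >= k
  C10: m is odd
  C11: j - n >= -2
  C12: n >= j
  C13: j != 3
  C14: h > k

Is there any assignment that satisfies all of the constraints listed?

Unsatisfiable

From constraint 7: h ≥ 4. From constraint 1: h ≤ 3. But 3 < 4, so no value of h works.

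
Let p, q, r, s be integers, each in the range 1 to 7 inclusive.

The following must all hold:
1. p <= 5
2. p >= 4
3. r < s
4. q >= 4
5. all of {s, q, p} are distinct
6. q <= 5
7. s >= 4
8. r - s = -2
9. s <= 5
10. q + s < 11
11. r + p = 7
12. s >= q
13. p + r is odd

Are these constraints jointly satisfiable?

Constraints 1, 2, 4, 6, 7, and 9 confine each of s, q, p to the 2 values {4, 5}.
Constraint 5 requires all 3 of them to be distinct, but only 2 values are available — impossible by the pigeonhole principle.

Unsatisfiable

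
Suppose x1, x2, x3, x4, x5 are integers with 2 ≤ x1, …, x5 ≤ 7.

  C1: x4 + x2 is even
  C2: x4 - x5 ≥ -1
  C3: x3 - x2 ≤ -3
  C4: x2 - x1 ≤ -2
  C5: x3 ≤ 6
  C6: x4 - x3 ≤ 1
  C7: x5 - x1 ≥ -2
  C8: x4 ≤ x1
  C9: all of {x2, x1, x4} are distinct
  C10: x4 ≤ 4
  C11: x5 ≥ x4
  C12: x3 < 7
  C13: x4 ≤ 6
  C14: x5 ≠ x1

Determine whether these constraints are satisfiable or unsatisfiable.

Unsatisfiable

Constraints 2, 3, 4, 6, and 7 give x2 − x3 ≥ 3, x3 − x4 ≥ -1, x4 − x5 ≥ -1, x5 − x1 ≥ -2, x1 − x2 ≥ 2.
Adding all 5 inequalities: the left sides telescope to 0, and the right sides sum to 3 + (-1) + (-1) + (-2) + 2 = 1. So 0 ≥ 1, which is false.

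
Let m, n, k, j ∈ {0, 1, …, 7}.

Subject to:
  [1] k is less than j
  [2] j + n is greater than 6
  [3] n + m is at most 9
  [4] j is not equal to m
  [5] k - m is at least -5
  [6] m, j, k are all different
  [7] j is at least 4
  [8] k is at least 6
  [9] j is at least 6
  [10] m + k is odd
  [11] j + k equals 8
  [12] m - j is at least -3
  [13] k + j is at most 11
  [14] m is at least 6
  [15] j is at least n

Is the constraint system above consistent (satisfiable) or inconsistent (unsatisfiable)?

Unsatisfiable

Constraints 8, 9, and 14 confine each of m, j, k to the 2 values {6, 7} (the domain already gives each ≤ 7).
Constraint 6 requires all 3 of them to be distinct, but only 2 values are available — impossible by the pigeonhole principle.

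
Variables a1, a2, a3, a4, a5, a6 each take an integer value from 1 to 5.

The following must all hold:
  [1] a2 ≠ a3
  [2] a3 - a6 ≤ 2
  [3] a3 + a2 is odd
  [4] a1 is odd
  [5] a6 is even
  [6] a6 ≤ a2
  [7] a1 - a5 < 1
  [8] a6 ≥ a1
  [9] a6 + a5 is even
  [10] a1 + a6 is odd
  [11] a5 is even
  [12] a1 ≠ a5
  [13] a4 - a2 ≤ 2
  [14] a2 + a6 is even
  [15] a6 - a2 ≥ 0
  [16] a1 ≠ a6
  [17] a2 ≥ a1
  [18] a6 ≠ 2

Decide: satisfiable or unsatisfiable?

One satisfying assignment is a1 = 3, a2 = 4, a3 = 5, a4 = 3, a5 = 4, a6 = 4.
For the less obvious constraints — constraint 2: a3 - a6 = 1; constraint 7: a1 - a5 = -1; constraint 13: a4 - a2 = -1 — and the others hold by inspection.

Satisfiable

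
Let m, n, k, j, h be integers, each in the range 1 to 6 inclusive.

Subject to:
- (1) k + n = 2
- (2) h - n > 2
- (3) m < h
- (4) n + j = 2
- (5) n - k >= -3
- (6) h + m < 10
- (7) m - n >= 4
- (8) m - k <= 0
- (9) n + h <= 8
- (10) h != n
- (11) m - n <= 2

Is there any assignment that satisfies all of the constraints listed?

Unsatisfiable

Constraints 5, 7, and 8 give n − k ≥ -3, k − m ≥ 0, m − n ≥ 4.
Adding all 3 inequalities: the left sides telescope to 0, and the right sides sum to (-3) + 0 + 4 = 1. So 0 ≥ 1, which is false.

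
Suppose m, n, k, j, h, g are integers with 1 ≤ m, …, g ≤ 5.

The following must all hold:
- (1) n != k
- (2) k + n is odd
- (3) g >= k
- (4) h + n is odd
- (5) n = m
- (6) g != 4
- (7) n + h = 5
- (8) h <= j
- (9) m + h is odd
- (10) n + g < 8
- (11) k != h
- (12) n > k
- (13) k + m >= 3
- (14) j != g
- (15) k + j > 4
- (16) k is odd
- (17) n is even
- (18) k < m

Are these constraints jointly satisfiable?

Setting (m, n, k, j, h, g) = (2, 2, 1, 4, 3, 3) satisfies everything: constraint 7: n + h = 5; constraint 10: n + g = 5; constraint 13: k + m = 3, and the others follow.

Satisfiable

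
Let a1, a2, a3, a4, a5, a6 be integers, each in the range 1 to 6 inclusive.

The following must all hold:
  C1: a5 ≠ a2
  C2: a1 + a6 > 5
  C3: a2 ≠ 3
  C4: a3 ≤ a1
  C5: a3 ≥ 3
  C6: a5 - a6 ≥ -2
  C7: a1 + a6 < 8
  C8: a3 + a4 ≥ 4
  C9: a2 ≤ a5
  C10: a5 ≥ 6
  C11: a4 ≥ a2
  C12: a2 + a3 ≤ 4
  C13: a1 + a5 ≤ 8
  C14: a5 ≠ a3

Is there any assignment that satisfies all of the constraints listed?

Unsatisfiable

From constraints 4 and 5: a1 ≥ a3 ≥ 3. From constraint 10: a5 ≥ 6. Hence a1 + a5 ≥ 9. But constraint 13 requires a1 + a5 ≤ 8, and 8 < 9. Contradiction.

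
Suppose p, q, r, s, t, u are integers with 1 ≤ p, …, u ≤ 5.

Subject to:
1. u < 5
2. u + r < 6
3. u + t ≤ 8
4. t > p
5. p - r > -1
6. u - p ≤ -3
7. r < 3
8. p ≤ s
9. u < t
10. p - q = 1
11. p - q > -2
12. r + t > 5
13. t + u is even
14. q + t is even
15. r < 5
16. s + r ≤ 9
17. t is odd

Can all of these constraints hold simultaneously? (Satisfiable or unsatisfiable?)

Try p = 4, q = 3, r = 2, s = 5, t = 5, u = 1.
Check constraint 2: u + r = 3; constraint 3: u + t = 6. The remaining constraints are straightforward to verify.

Satisfiable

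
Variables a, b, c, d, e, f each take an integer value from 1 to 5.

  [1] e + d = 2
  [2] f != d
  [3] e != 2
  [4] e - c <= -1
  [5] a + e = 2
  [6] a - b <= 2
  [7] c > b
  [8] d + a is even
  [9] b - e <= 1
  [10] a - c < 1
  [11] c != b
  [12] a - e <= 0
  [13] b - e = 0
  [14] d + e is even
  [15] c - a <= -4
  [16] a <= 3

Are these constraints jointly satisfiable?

Unsatisfiable

Constraints 4, 6, 9, and 15 give c − e ≥ 1, e − b ≥ -1, b − a ≥ -2, a − c ≥ 4.
Adding all 4 inequalities: the left sides telescope to 0, and the right sides sum to 1 + (-1) + (-2) + 4 = 2. So 0 ≥ 2, which is false.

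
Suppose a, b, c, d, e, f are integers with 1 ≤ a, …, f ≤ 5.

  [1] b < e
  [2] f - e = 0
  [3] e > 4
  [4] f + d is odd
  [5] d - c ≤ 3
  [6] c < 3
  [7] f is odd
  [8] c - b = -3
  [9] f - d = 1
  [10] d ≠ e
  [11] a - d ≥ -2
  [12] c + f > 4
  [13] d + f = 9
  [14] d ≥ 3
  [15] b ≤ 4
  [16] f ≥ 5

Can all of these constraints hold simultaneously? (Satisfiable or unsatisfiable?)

Satisfiable

Setting (a, b, c, d, e, f) = (3, 4, 1, 4, 5, 5) satisfies everything: constraint 2: f - e = 0; constraint 5: d - c = 3, and the others follow.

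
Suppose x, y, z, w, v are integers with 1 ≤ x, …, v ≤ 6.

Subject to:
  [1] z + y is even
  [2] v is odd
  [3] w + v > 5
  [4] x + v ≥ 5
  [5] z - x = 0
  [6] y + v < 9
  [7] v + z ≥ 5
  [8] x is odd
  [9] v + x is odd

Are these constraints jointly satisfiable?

Unsatisfiable

Constraint 2 makes v odd and constraint 8 makes x odd, so v + x must be even. Constraint 9 says v + x is odd — contradiction.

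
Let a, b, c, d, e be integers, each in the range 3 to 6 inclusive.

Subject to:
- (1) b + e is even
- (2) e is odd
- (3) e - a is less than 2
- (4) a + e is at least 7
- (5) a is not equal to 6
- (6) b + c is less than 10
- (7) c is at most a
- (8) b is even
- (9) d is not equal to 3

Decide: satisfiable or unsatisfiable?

Unsatisfiable

Constraint 8 makes b even and constraint 2 makes e odd, so b + e must be odd. Constraint 1 says b + e is even — contradiction.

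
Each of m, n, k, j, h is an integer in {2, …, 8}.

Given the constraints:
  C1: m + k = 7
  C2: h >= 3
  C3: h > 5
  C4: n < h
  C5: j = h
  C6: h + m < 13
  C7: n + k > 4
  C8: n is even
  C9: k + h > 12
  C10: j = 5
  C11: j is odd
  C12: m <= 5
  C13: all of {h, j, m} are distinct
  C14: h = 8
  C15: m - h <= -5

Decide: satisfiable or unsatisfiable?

Constraint 10 fixes j = 5 and constraint 14 fixes h = 8, but constraint 5 requires j = h. Since 5 ≠ 8, contradiction.

Unsatisfiable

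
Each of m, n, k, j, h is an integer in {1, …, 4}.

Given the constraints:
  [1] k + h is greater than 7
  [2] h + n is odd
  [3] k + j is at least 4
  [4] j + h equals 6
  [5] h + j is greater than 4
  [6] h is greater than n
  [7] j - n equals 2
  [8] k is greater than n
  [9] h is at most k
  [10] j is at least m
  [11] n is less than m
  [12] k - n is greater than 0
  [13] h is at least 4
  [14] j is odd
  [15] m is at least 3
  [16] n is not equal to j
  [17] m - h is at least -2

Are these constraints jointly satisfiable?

Unsatisfiable

From constraints 10 and 15: j ≥ m ≥ 3. From constraint 13: h ≥ 4. Hence j + h ≥ 7. But constraint 4 requires j + h = 6, and 6 < 7. Contradiction.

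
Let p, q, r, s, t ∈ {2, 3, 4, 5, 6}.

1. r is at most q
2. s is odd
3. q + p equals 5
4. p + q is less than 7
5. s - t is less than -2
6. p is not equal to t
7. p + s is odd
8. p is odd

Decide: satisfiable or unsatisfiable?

Unsatisfiable

Constraint 8 makes p odd and constraint 2 makes s odd, so p + s must be even. Constraint 7 says p + s is odd — contradiction.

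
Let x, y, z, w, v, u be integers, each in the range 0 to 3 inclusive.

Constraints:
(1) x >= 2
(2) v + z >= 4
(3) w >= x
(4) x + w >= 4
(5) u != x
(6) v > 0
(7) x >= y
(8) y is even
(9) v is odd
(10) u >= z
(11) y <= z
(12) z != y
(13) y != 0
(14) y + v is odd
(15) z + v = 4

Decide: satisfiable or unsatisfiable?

Satisfiable

Setting (x, y, z, w, v, u) = (2, 2, 3, 2, 1, 3) satisfies everything: constraint 2: v + z = 4; constraint 4: x + w = 4, and the others follow.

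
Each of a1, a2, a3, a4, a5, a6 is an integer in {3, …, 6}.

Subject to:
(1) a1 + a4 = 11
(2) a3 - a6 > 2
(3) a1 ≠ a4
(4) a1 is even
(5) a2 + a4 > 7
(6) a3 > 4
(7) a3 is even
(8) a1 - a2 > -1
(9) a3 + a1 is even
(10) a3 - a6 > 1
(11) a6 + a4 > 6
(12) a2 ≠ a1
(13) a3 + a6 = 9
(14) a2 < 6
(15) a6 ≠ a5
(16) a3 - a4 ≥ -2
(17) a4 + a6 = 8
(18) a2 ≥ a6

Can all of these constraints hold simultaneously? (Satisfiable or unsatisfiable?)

Satisfiable

One satisfying assignment is a1 = 6, a2 = 5, a3 = 6, a4 = 5, a5 = 4, a6 = 3.
For the less obvious constraints — constraint 1: a1 + a4 = 11; constraint 2: a3 - a6 = 3; constraint 5: a2 + a4 = 10 — and the others hold by inspection.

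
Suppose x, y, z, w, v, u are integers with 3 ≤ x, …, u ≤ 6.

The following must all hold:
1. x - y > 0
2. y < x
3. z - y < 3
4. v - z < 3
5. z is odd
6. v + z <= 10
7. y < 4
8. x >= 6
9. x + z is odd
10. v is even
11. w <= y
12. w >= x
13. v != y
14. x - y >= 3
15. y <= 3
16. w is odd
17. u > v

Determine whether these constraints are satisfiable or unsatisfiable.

Unsatisfiable

From constraints 8 and 12: w ≥ x and x ≥ 6, so w ≥ 6. From constraints 11 and 15: w ≤ y and y ≤ 3, so w ≤ 3. But 3 < 6, so no value of w works.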